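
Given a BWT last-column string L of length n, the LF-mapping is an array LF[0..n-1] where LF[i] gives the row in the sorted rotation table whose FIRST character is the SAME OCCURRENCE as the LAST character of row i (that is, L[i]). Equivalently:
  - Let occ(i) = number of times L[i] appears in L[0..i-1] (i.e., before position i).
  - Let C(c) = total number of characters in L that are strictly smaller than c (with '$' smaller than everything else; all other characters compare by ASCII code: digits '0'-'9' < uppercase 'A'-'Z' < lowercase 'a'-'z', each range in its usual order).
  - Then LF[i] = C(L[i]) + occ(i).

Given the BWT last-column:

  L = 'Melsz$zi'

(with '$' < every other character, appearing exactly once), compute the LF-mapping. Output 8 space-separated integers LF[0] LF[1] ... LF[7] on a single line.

Answer: 1 2 4 5 6 0 7 3

Derivation:
Char counts: '$':1, 'M':1, 'e':1, 'i':1, 'l':1, 's':1, 'z':2
C (first-col start): C('$')=0, C('M')=1, C('e')=2, C('i')=3, C('l')=4, C('s')=5, C('z')=6
L[0]='M': occ=0, LF[0]=C('M')+0=1+0=1
L[1]='e': occ=0, LF[1]=C('e')+0=2+0=2
L[2]='l': occ=0, LF[2]=C('l')+0=4+0=4
L[3]='s': occ=0, LF[3]=C('s')+0=5+0=5
L[4]='z': occ=0, LF[4]=C('z')+0=6+0=6
L[5]='$': occ=0, LF[5]=C('$')+0=0+0=0
L[6]='z': occ=1, LF[6]=C('z')+1=6+1=7
L[7]='i': occ=0, LF[7]=C('i')+0=3+0=3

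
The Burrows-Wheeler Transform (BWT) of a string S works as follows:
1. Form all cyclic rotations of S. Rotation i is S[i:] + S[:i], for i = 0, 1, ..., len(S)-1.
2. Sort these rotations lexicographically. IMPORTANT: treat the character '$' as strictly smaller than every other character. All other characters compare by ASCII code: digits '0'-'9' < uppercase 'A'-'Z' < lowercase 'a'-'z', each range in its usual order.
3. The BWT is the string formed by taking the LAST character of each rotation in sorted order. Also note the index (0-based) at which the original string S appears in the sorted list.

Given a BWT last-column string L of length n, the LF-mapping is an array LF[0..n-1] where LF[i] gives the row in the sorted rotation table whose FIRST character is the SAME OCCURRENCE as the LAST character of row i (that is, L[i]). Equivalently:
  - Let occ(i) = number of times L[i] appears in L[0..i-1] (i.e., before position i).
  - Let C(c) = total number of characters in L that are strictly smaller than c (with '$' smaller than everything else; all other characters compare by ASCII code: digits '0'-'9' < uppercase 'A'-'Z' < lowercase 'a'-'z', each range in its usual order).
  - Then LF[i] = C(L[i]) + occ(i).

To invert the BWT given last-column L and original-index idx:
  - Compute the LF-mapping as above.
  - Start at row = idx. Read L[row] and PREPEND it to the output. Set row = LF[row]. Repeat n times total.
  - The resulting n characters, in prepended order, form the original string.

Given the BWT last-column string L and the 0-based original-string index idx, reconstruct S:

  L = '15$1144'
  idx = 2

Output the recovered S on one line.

LF mapping: 1 6 0 2 3 4 5
Walk LF starting at row 2, prepending L[row]:
  step 1: row=2, L[2]='$', prepend. Next row=LF[2]=0
  step 2: row=0, L[0]='1', prepend. Next row=LF[0]=1
  step 3: row=1, L[1]='5', prepend. Next row=LF[1]=6
  step 4: row=6, L[6]='4', prepend. Next row=LF[6]=5
  step 5: row=5, L[5]='4', prepend. Next row=LF[5]=4
  step 6: row=4, L[4]='1', prepend. Next row=LF[4]=3
  step 7: row=3, L[3]='1', prepend. Next row=LF[3]=2
Reversed output: 114451$

Answer: 114451$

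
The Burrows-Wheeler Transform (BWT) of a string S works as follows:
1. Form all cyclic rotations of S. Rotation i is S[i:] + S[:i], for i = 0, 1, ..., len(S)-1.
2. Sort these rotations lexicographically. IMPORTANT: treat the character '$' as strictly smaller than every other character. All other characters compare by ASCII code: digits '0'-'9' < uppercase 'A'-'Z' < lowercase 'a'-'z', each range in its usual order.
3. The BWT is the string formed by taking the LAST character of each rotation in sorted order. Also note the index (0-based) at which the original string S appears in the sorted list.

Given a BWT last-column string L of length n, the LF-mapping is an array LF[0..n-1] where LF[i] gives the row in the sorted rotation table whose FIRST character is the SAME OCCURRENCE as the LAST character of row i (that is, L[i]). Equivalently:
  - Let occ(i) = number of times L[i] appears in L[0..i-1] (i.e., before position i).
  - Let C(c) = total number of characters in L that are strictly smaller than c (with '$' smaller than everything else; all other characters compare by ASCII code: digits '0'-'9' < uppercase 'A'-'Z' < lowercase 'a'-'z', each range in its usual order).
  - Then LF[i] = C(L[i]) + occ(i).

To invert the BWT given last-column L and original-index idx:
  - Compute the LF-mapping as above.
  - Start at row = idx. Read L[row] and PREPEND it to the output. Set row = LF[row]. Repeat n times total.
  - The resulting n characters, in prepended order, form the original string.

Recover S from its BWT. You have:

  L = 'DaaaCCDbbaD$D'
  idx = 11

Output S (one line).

Answer: baCDDbaCDaaD$

Derivation:
LF mapping: 3 7 8 9 1 2 4 11 12 10 5 0 6
Walk LF starting at row 11, prepending L[row]:
  step 1: row=11, L[11]='$', prepend. Next row=LF[11]=0
  step 2: row=0, L[0]='D', prepend. Next row=LF[0]=3
  step 3: row=3, L[3]='a', prepend. Next row=LF[3]=9
  step 4: row=9, L[9]='a', prepend. Next row=LF[9]=10
  step 5: row=10, L[10]='D', prepend. Next row=LF[10]=5
  step 6: row=5, L[5]='C', prepend. Next row=LF[5]=2
  step 7: row=2, L[2]='a', prepend. Next row=LF[2]=8
  step 8: row=8, L[8]='b', prepend. Next row=LF[8]=12
  step 9: row=12, L[12]='D', prepend. Next row=LF[12]=6
  step 10: row=6, L[6]='D', prepend. Next row=LF[6]=4
  step 11: row=4, L[4]='C', prepend. Next row=LF[4]=1
  step 12: row=1, L[1]='a', prepend. Next row=LF[1]=7
  step 13: row=7, L[7]='b', prepend. Next row=LF[7]=11
Reversed output: baCDDbaCDaaD$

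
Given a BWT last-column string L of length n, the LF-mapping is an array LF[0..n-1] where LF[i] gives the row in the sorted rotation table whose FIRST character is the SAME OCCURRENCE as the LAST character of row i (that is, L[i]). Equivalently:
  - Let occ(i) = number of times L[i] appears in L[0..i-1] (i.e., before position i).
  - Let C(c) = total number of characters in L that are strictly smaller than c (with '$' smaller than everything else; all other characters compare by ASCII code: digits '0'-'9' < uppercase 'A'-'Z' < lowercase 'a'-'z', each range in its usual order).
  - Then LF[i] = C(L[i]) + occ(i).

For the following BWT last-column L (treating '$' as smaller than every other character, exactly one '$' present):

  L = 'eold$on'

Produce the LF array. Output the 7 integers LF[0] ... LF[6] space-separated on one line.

Char counts: '$':1, 'd':1, 'e':1, 'l':1, 'n':1, 'o':2
C (first-col start): C('$')=0, C('d')=1, C('e')=2, C('l')=3, C('n')=4, C('o')=5
L[0]='e': occ=0, LF[0]=C('e')+0=2+0=2
L[1]='o': occ=0, LF[1]=C('o')+0=5+0=5
L[2]='l': occ=0, LF[2]=C('l')+0=3+0=3
L[3]='d': occ=0, LF[3]=C('d')+0=1+0=1
L[4]='$': occ=0, LF[4]=C('$')+0=0+0=0
L[5]='o': occ=1, LF[5]=C('o')+1=5+1=6
L[6]='n': occ=0, LF[6]=C('n')+0=4+0=4

Answer: 2 5 3 1 0 6 4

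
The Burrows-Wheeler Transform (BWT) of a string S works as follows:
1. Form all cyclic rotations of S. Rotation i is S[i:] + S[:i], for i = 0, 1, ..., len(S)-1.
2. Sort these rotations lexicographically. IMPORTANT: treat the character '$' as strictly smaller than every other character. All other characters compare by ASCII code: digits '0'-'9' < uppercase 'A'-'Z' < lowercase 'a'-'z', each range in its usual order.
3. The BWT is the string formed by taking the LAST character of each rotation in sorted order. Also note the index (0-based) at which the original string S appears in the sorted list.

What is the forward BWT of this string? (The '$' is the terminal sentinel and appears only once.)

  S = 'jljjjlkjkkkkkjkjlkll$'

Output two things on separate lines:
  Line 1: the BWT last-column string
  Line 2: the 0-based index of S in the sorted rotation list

Answer: lljkk$jkkljkkkjlljjjk
5

Derivation:
All 21 rotations (rotation i = S[i:]+S[:i]):
  rot[0] = jljjjlkjkkkkkjkjlkll$
  rot[1] = ljjjlkjkkkkkjkjlkll$j
  rot[2] = jjjlkjkkkkkjkjlkll$jl
  rot[3] = jjlkjkkkkkjkjlkll$jlj
  rot[4] = jlkjkkkkkjkjlkll$jljj
  rot[5] = lkjkkkkkjkjlkll$jljjj
  rot[6] = kjkkkkkjkjlkll$jljjjl
  rot[7] = jkkkkkjkjlkll$jljjjlk
  rot[8] = kkkkkjkjlkll$jljjjlkj
  rot[9] = kkkkjkjlkll$jljjjlkjk
  rot[10] = kkkjkjlkll$jljjjlkjkk
  rot[11] = kkjkjlkll$jljjjlkjkkk
  rot[12] = kjkjlkll$jljjjlkjkkkk
  rot[13] = jkjlkll$jljjjlkjkkkkk
  rot[14] = kjlkll$jljjjlkjkkkkkj
  rot[15] = jlkll$jljjjlkjkkkkkjk
  rot[16] = lkll$jljjjlkjkkkkkjkj
  rot[17] = kll$jljjjlkjkkkkkjkjl
  rot[18] = ll$jljjjlkjkkkkkjkjlk
  rot[19] = l$jljjjlkjkkkkkjkjlkl
  rot[20] = $jljjjlkjkkkkkjkjlkll
Sorted (with $ < everything):
  sorted[0] = $jljjjlkjkkkkkjkjlkll  (last char: 'l')
  sorted[1] = jjjlkjkkkkkjkjlkll$jl  (last char: 'l')
  sorted[2] = jjlkjkkkkkjkjlkll$jlj  (last char: 'j')
  sorted[3] = jkjlkll$jljjjlkjkkkkk  (last char: 'k')
  sorted[4] = jkkkkkjkjlkll$jljjjlk  (last char: 'k')
  sorted[5] = jljjjlkjkkkkkjkjlkll$  (last char: '$')
  sorted[6] = jlkjkkkkkjkjlkll$jljj  (last char: 'j')
  sorted[7] = jlkll$jljjjlkjkkkkkjk  (last char: 'k')
  sorted[8] = kjkjlkll$jljjjlkjkkkk  (last char: 'k')
  sorted[9] = kjkkkkkjkjlkll$jljjjl  (last char: 'l')
  sorted[10] = kjlkll$jljjjlkjkkkkkj  (last char: 'j')
  sorted[11] = kkjkjlkll$jljjjlkjkkk  (last char: 'k')
  sorted[12] = kkkjkjlkll$jljjjlkjkk  (last char: 'k')
  sorted[13] = kkkkjkjlkll$jljjjlkjk  (last char: 'k')
  sorted[14] = kkkkkjkjlkll$jljjjlkj  (last char: 'j')
  sorted[15] = kll$jljjjlkjkkkkkjkjl  (last char: 'l')
  sorted[16] = l$jljjjlkjkkkkkjkjlkl  (last char: 'l')
  sorted[17] = ljjjlkjkkkkkjkjlkll$j  (last char: 'j')
  sorted[18] = lkjkkkkkjkjlkll$jljjj  (last char: 'j')
  sorted[19] = lkll$jljjjlkjkkkkkjkj  (last char: 'j')
  sorted[20] = ll$jljjjlkjkkkkkjkjlk  (last char: 'k')
Last column: lljkk$jkkljkkkjlljjjk
Original string S is at sorted index 5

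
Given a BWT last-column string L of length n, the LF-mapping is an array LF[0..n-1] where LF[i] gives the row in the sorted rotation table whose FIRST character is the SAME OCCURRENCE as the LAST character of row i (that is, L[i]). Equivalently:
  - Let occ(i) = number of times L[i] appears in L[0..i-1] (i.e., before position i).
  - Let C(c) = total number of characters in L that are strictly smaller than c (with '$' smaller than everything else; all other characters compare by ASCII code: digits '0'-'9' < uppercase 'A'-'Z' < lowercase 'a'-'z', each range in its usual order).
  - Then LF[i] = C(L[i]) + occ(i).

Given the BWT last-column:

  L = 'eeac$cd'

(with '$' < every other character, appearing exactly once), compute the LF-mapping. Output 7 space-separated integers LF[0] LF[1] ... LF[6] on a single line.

Answer: 5 6 1 2 0 3 4

Derivation:
Char counts: '$':1, 'a':1, 'c':2, 'd':1, 'e':2
C (first-col start): C('$')=0, C('a')=1, C('c')=2, C('d')=4, C('e')=5
L[0]='e': occ=0, LF[0]=C('e')+0=5+0=5
L[1]='e': occ=1, LF[1]=C('e')+1=5+1=6
L[2]='a': occ=0, LF[2]=C('a')+0=1+0=1
L[3]='c': occ=0, LF[3]=C('c')+0=2+0=2
L[4]='$': occ=0, LF[4]=C('$')+0=0+0=0
L[5]='c': occ=1, LF[5]=C('c')+1=2+1=3
L[6]='d': occ=0, LF[6]=C('d')+0=4+0=4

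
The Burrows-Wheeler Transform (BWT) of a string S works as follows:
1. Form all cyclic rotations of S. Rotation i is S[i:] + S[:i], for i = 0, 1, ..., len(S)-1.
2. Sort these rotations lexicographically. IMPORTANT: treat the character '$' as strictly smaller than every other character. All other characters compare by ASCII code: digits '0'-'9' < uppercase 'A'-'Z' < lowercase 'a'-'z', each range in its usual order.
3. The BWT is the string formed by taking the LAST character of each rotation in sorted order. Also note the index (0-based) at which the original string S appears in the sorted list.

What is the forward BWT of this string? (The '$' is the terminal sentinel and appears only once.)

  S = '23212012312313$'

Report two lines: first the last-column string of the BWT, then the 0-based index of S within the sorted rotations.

Answer: 3220331311$1222
10

Derivation:
All 15 rotations (rotation i = S[i:]+S[:i]):
  rot[0] = 23212012312313$
  rot[1] = 3212012312313$2
  rot[2] = 212012312313$23
  rot[3] = 12012312313$232
  rot[4] = 2012312313$2321
  rot[5] = 012312313$23212
  rot[6] = 12312313$232120
  rot[7] = 2312313$2321201
  rot[8] = 312313$23212012
  rot[9] = 12313$232120123
  rot[10] = 2313$2321201231
  rot[11] = 313$23212012312
  rot[12] = 13$232120123123
  rot[13] = 3$2321201231231
  rot[14] = $23212012312313
Sorted (with $ < everything):
  sorted[0] = $23212012312313  (last char: '3')
  sorted[1] = 012312313$23212  (last char: '2')
  sorted[2] = 12012312313$232  (last char: '2')
  sorted[3] = 12312313$232120  (last char: '0')
  sorted[4] = 12313$232120123  (last char: '3')
  sorted[5] = 13$232120123123  (last char: '3')
  sorted[6] = 2012312313$2321  (last char: '1')
  sorted[7] = 212012312313$23  (last char: '3')
  sorted[8] = 2312313$2321201  (last char: '1')
  sorted[9] = 2313$2321201231  (last char: '1')
  sorted[10] = 23212012312313$  (last char: '$')
  sorted[11] = 3$2321201231231  (last char: '1')
  sorted[12] = 312313$23212012  (last char: '2')
  sorted[13] = 313$23212012312  (last char: '2')
  sorted[14] = 3212012312313$2  (last char: '2')
Last column: 3220331311$1222
Original string S is at sorted index 10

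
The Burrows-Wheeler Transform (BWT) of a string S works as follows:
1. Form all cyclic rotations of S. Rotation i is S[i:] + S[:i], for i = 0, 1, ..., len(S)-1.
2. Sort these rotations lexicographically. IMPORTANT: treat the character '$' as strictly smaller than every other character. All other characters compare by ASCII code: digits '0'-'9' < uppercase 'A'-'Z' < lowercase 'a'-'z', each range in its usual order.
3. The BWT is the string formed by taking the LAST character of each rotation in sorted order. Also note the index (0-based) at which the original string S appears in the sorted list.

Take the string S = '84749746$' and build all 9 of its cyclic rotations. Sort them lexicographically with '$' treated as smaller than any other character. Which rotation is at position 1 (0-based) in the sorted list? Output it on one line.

All 9 rotations (rotation i = S[i:]+S[:i]):
  rot[0] = 84749746$
  rot[1] = 4749746$8
  rot[2] = 749746$84
  rot[3] = 49746$847
  rot[4] = 9746$8474
  rot[5] = 746$84749
  rot[6] = 46$847497
  rot[7] = 6$8474974
  rot[8] = $84749746
Sorted (with $ < everything):
  sorted[0] = $84749746
  sorted[1] = 46$847497
  sorted[2] = 4749746$8
  sorted[3] = 49746$847
  sorted[4] = 6$8474974
  sorted[5] = 746$84749
  sorted[6] = 749746$84
  sorted[7] = 84749746$
  sorted[8] = 9746$8474
sorted[1] = 46$847497

Answer: 46$847497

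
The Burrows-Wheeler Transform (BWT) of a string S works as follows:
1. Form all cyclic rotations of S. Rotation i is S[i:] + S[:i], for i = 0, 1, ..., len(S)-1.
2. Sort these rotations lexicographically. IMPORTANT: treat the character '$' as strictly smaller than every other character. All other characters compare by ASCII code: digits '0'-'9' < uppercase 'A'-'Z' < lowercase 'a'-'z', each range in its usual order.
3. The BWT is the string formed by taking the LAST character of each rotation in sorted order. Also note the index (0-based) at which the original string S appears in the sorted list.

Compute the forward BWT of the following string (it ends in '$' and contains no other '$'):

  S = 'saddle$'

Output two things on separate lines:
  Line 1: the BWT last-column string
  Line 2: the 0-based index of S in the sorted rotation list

Answer: esadld$
6

Derivation:
All 7 rotations (rotation i = S[i:]+S[:i]):
  rot[0] = saddle$
  rot[1] = addle$s
  rot[2] = ddle$sa
  rot[3] = dle$sad
  rot[4] = le$sadd
  rot[5] = e$saddl
  rot[6] = $saddle
Sorted (with $ < everything):
  sorted[0] = $saddle  (last char: 'e')
  sorted[1] = addle$s  (last char: 's')
  sorted[2] = ddle$sa  (last char: 'a')
  sorted[3] = dle$sad  (last char: 'd')
  sorted[4] = e$saddl  (last char: 'l')
  sorted[5] = le$sadd  (last char: 'd')
  sorted[6] = saddle$  (last char: '$')
Last column: esadld$
Original string S is at sorted index 6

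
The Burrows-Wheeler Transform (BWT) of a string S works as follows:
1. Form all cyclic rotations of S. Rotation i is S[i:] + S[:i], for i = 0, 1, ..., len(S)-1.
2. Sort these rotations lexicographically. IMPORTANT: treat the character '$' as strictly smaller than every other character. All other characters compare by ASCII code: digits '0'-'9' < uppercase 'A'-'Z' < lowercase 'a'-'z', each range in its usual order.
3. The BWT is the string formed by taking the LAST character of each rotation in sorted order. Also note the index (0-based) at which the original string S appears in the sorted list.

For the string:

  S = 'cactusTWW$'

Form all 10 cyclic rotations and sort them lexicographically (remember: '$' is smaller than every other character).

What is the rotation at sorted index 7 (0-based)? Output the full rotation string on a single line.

All 10 rotations (rotation i = S[i:]+S[:i]):
  rot[0] = cactusTWW$
  rot[1] = actusTWW$c
  rot[2] = ctusTWW$ca
  rot[3] = tusTWW$cac
  rot[4] = usTWW$cact
  rot[5] = sTWW$cactu
  rot[6] = TWW$cactus
  rot[7] = WW$cactusT
  rot[8] = W$cactusTW
  rot[9] = $cactusTWW
Sorted (with $ < everything):
  sorted[0] = $cactusTWW
  sorted[1] = TWW$cactus
  sorted[2] = W$cactusTW
  sorted[3] = WW$cactusT
  sorted[4] = actusTWW$c
  sorted[5] = cactusTWW$
  sorted[6] = ctusTWW$ca
  sorted[7] = sTWW$cactu
  sorted[8] = tusTWW$cac
  sorted[9] = usTWW$cact
sorted[7] = sTWW$cactu

Answer: sTWW$cactu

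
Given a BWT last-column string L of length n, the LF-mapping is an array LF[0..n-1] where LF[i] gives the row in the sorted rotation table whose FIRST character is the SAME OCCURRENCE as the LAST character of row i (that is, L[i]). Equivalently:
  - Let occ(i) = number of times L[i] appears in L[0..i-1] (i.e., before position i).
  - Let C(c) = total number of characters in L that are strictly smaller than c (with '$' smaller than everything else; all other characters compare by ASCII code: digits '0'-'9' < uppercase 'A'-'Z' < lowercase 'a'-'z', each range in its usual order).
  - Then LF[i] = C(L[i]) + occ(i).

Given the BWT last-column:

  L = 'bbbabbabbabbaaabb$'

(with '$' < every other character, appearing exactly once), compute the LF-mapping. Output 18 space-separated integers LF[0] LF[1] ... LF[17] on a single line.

Char counts: '$':1, 'a':6, 'b':11
C (first-col start): C('$')=0, C('a')=1, C('b')=7
L[0]='b': occ=0, LF[0]=C('b')+0=7+0=7
L[1]='b': occ=1, LF[1]=C('b')+1=7+1=8
L[2]='b': occ=2, LF[2]=C('b')+2=7+2=9
L[3]='a': occ=0, LF[3]=C('a')+0=1+0=1
L[4]='b': occ=3, LF[4]=C('b')+3=7+3=10
L[5]='b': occ=4, LF[5]=C('b')+4=7+4=11
L[6]='a': occ=1, LF[6]=C('a')+1=1+1=2
L[7]='b': occ=5, LF[7]=C('b')+5=7+5=12
L[8]='b': occ=6, LF[8]=C('b')+6=7+6=13
L[9]='a': occ=2, LF[9]=C('a')+2=1+2=3
L[10]='b': occ=7, LF[10]=C('b')+7=7+7=14
L[11]='b': occ=8, LF[11]=C('b')+8=7+8=15
L[12]='a': occ=3, LF[12]=C('a')+3=1+3=4
L[13]='a': occ=4, LF[13]=C('a')+4=1+4=5
L[14]='a': occ=5, LF[14]=C('a')+5=1+5=6
L[15]='b': occ=9, LF[15]=C('b')+9=7+9=16
L[16]='b': occ=10, LF[16]=C('b')+10=7+10=17
L[17]='$': occ=0, LF[17]=C('$')+0=0+0=0

Answer: 7 8 9 1 10 11 2 12 13 3 14 15 4 5 6 16 17 0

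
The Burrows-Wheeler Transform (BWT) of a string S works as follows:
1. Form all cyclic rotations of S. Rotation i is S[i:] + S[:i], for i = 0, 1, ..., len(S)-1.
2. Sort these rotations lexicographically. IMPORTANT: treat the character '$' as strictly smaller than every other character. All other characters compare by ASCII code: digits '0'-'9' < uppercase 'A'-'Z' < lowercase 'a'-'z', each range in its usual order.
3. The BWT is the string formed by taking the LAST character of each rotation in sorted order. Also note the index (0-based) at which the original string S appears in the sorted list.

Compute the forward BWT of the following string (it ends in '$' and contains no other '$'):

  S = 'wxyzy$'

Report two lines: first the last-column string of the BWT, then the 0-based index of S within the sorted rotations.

All 6 rotations (rotation i = S[i:]+S[:i]):
  rot[0] = wxyzy$
  rot[1] = xyzy$w
  rot[2] = yzy$wx
  rot[3] = zy$wxy
  rot[4] = y$wxyz
  rot[5] = $wxyzy
Sorted (with $ < everything):
  sorted[0] = $wxyzy  (last char: 'y')
  sorted[1] = wxyzy$  (last char: '$')
  sorted[2] = xyzy$w  (last char: 'w')
  sorted[3] = y$wxyz  (last char: 'z')
  sorted[4] = yzy$wx  (last char: 'x')
  sorted[5] = zy$wxy  (last char: 'y')
Last column: y$wzxy
Original string S is at sorted index 1

Answer: y$wzxy
1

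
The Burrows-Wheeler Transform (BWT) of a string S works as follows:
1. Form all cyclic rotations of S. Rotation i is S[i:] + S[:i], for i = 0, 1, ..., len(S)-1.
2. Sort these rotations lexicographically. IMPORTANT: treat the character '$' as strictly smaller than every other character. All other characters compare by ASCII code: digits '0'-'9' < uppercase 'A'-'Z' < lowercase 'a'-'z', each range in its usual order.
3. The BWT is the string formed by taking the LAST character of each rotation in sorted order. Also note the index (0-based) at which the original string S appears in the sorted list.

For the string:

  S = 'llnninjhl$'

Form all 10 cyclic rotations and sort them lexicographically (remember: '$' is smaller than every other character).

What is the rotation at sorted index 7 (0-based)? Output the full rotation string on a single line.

Answer: ninjhl$lln

Derivation:
All 10 rotations (rotation i = S[i:]+S[:i]):
  rot[0] = llnninjhl$
  rot[1] = lnninjhl$l
  rot[2] = nninjhl$ll
  rot[3] = ninjhl$lln
  rot[4] = injhl$llnn
  rot[5] = njhl$llnni
  rot[6] = jhl$llnnin
  rot[7] = hl$llnninj
  rot[8] = l$llnninjh
  rot[9] = $llnninjhl
Sorted (with $ < everything):
  sorted[0] = $llnninjhl
  sorted[1] = hl$llnninj
  sorted[2] = injhl$llnn
  sorted[3] = jhl$llnnin
  sorted[4] = l$llnninjh
  sorted[5] = llnninjhl$
  sorted[6] = lnninjhl$l
  sorted[7] = ninjhl$lln
  sorted[8] = njhl$llnni
  sorted[9] = nninjhl$ll
sorted[7] = ninjhl$lln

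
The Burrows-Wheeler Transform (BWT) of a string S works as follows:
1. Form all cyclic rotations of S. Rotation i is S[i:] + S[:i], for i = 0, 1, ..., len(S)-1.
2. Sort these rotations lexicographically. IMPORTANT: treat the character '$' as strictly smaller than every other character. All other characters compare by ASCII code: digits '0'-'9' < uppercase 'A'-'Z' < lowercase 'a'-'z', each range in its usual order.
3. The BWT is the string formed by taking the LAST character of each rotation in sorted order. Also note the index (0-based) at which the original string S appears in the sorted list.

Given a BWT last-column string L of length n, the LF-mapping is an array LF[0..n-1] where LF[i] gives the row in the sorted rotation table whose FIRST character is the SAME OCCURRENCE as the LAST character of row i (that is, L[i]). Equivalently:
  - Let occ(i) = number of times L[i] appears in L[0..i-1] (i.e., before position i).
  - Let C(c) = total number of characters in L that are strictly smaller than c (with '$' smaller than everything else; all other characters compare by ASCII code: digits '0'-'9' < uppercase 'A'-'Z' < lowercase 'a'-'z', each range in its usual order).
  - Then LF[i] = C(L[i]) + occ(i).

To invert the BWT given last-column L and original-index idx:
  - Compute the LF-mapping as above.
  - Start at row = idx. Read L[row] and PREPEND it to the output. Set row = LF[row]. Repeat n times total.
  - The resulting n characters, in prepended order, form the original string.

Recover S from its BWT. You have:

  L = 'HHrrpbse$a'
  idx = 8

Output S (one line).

LF mapping: 1 2 7 8 6 4 9 5 0 3
Walk LF starting at row 8, prepending L[row]:
  step 1: row=8, L[8]='$', prepend. Next row=LF[8]=0
  step 2: row=0, L[0]='H', prepend. Next row=LF[0]=1
  step 3: row=1, L[1]='H', prepend. Next row=LF[1]=2
  step 4: row=2, L[2]='r', prepend. Next row=LF[2]=7
  step 5: row=7, L[7]='e', prepend. Next row=LF[7]=5
  step 6: row=5, L[5]='b', prepend. Next row=LF[5]=4
  step 7: row=4, L[4]='p', prepend. Next row=LF[4]=6
  step 8: row=6, L[6]='s', prepend. Next row=LF[6]=9
  step 9: row=9, L[9]='a', prepend. Next row=LF[9]=3
  step 10: row=3, L[3]='r', prepend. Next row=LF[3]=8
Reversed output: raspberHH$

Answer: raspberHH$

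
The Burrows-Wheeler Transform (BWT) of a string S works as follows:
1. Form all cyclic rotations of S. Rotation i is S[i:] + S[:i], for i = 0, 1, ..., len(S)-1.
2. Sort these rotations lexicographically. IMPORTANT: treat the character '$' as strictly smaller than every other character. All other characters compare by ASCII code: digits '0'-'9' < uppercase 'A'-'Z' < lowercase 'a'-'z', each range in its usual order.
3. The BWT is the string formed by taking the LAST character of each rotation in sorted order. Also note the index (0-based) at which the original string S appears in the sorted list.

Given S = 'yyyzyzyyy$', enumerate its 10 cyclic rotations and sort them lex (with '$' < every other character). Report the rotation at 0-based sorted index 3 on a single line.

Answer: yyy$yyyzyz

Derivation:
All 10 rotations (rotation i = S[i:]+S[:i]):
  rot[0] = yyyzyzyyy$
  rot[1] = yyzyzyyy$y
  rot[2] = yzyzyyy$yy
  rot[3] = zyzyyy$yyy
  rot[4] = yzyyy$yyyz
  rot[5] = zyyy$yyyzy
  rot[6] = yyy$yyyzyz
  rot[7] = yy$yyyzyzy
  rot[8] = y$yyyzyzyy
  rot[9] = $yyyzyzyyy
Sorted (with $ < everything):
  sorted[0] = $yyyzyzyyy
  sorted[1] = y$yyyzyzyy
  sorted[2] = yy$yyyzyzy
  sorted[3] = yyy$yyyzyz
  sorted[4] = yyyzyzyyy$
  sorted[5] = yyzyzyyy$y
  sorted[6] = yzyyy$yyyz
  sorted[7] = yzyzyyy$yy
  sorted[8] = zyyy$yyyzy
  sorted[9] = zyzyyy$yyy
sorted[3] = yyy$yyyzyz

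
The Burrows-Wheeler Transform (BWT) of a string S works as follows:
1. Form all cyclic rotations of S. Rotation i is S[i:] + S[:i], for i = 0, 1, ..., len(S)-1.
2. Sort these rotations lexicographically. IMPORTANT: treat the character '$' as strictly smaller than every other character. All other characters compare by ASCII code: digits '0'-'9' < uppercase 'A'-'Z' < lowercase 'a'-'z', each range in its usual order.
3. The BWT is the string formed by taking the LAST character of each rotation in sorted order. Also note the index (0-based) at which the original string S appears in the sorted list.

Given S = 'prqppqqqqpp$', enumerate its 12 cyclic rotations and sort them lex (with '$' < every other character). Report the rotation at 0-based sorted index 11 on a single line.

Answer: rqppqqqqpp$p

Derivation:
All 12 rotations (rotation i = S[i:]+S[:i]):
  rot[0] = prqppqqqqpp$
  rot[1] = rqppqqqqpp$p
  rot[2] = qppqqqqpp$pr
  rot[3] = ppqqqqpp$prq
  rot[4] = pqqqqpp$prqp
  rot[5] = qqqqpp$prqpp
  rot[6] = qqqpp$prqppq
  rot[7] = qqpp$prqppqq
  rot[8] = qpp$prqppqqq
  rot[9] = pp$prqppqqqq
  rot[10] = p$prqppqqqqp
  rot[11] = $prqppqqqqpp
Sorted (with $ < everything):
  sorted[0] = $prqppqqqqpp
  sorted[1] = p$prqppqqqqp
  sorted[2] = pp$prqppqqqq
  sorted[3] = ppqqqqpp$prq
  sorted[4] = pqqqqpp$prqp
  sorted[5] = prqppqqqqpp$
  sorted[6] = qpp$prqppqqq
  sorted[7] = qppqqqqpp$pr
  sorted[8] = qqpp$prqppqq
  sorted[9] = qqqpp$prqppq
  sorted[10] = qqqqpp$prqpp
  sorted[11] = rqppqqqqpp$p
sorted[11] = rqppqqqqpp$p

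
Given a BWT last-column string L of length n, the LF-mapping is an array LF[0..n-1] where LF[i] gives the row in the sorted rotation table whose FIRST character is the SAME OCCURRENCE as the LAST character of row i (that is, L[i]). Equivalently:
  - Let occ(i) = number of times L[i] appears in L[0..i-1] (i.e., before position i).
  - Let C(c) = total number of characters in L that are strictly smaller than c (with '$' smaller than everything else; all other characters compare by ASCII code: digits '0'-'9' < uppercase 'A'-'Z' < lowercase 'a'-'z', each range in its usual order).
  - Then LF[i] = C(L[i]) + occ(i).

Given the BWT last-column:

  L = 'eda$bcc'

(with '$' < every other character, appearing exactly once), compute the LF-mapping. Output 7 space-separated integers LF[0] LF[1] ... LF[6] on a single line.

Char counts: '$':1, 'a':1, 'b':1, 'c':2, 'd':1, 'e':1
C (first-col start): C('$')=0, C('a')=1, C('b')=2, C('c')=3, C('d')=5, C('e')=6
L[0]='e': occ=0, LF[0]=C('e')+0=6+0=6
L[1]='d': occ=0, LF[1]=C('d')+0=5+0=5
L[2]='a': occ=0, LF[2]=C('a')+0=1+0=1
L[3]='$': occ=0, LF[3]=C('$')+0=0+0=0
L[4]='b': occ=0, LF[4]=C('b')+0=2+0=2
L[5]='c': occ=0, LF[5]=C('c')+0=3+0=3
L[6]='c': occ=1, LF[6]=C('c')+1=3+1=4

Answer: 6 5 1 0 2 3 4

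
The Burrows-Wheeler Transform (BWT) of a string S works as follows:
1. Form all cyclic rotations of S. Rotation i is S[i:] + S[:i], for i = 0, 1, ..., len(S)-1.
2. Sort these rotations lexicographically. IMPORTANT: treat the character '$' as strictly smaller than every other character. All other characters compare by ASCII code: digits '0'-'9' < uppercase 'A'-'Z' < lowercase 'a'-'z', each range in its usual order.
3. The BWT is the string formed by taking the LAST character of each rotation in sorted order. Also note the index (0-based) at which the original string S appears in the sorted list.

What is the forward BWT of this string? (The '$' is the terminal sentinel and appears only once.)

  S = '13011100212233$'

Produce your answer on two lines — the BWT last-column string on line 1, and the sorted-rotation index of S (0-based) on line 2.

Answer: 31301102$012312
8

Derivation:
All 15 rotations (rotation i = S[i:]+S[:i]):
  rot[0] = 13011100212233$
  rot[1] = 3011100212233$1
  rot[2] = 011100212233$13
  rot[3] = 11100212233$130
  rot[4] = 1100212233$1301
  rot[5] = 100212233$13011
  rot[6] = 00212233$130111
  rot[7] = 0212233$1301110
  rot[8] = 212233$13011100
  rot[9] = 12233$130111002
  rot[10] = 2233$1301110021
  rot[11] = 233$13011100212
  rot[12] = 33$130111002122
  rot[13] = 3$1301110021223
  rot[14] = $13011100212233
Sorted (with $ < everything):
  sorted[0] = $13011100212233  (last char: '3')
  sorted[1] = 00212233$130111  (last char: '1')
  sorted[2] = 011100212233$13  (last char: '3')
  sorted[3] = 0212233$1301110  (last char: '0')
  sorted[4] = 100212233$13011  (last char: '1')
  sorted[5] = 1100212233$1301  (last char: '1')
  sorted[6] = 11100212233$130  (last char: '0')
  sorted[7] = 12233$130111002  (last char: '2')
  sorted[8] = 13011100212233$  (last char: '$')
  sorted[9] = 212233$13011100  (last char: '0')
  sorted[10] = 2233$1301110021  (last char: '1')
  sorted[11] = 233$13011100212  (last char: '2')
  sorted[12] = 3$1301110021223  (last char: '3')
  sorted[13] = 3011100212233$1  (last char: '1')
  sorted[14] = 33$130111002122  (last char: '2')
Last column: 31301102$012312
Original string S is at sorted index 8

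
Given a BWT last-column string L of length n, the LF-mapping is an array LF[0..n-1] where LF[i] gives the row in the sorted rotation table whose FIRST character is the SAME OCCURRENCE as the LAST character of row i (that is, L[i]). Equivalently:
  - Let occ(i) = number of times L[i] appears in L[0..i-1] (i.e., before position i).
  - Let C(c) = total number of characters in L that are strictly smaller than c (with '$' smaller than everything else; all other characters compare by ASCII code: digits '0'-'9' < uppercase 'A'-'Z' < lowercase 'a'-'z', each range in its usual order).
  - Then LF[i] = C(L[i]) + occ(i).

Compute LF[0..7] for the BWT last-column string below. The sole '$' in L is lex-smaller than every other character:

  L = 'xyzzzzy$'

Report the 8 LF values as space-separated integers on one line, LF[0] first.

Answer: 1 2 4 5 6 7 3 0

Derivation:
Char counts: '$':1, 'x':1, 'y':2, 'z':4
C (first-col start): C('$')=0, C('x')=1, C('y')=2, C('z')=4
L[0]='x': occ=0, LF[0]=C('x')+0=1+0=1
L[1]='y': occ=0, LF[1]=C('y')+0=2+0=2
L[2]='z': occ=0, LF[2]=C('z')+0=4+0=4
L[3]='z': occ=1, LF[3]=C('z')+1=4+1=5
L[4]='z': occ=2, LF[4]=C('z')+2=4+2=6
L[5]='z': occ=3, LF[5]=C('z')+3=4+3=7
L[6]='y': occ=1, LF[6]=C('y')+1=2+1=3
L[7]='$': occ=0, LF[7]=C('$')+0=0+0=0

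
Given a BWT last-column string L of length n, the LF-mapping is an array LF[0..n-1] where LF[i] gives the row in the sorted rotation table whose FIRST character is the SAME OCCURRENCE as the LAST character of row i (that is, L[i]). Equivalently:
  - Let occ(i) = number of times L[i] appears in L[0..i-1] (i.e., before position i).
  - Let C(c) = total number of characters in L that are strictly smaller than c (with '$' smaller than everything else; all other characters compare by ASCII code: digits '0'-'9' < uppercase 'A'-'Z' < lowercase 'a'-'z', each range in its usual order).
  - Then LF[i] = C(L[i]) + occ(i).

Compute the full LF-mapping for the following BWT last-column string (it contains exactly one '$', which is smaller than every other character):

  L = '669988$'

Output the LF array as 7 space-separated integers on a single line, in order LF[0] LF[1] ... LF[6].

Char counts: '$':1, '6':2, '8':2, '9':2
C (first-col start): C('$')=0, C('6')=1, C('8')=3, C('9')=5
L[0]='6': occ=0, LF[0]=C('6')+0=1+0=1
L[1]='6': occ=1, LF[1]=C('6')+1=1+1=2
L[2]='9': occ=0, LF[2]=C('9')+0=5+0=5
L[3]='9': occ=1, LF[3]=C('9')+1=5+1=6
L[4]='8': occ=0, LF[4]=C('8')+0=3+0=3
L[5]='8': occ=1, LF[5]=C('8')+1=3+1=4
L[6]='$': occ=0, LF[6]=C('$')+0=0+0=0

Answer: 1 2 5 6 3 4 0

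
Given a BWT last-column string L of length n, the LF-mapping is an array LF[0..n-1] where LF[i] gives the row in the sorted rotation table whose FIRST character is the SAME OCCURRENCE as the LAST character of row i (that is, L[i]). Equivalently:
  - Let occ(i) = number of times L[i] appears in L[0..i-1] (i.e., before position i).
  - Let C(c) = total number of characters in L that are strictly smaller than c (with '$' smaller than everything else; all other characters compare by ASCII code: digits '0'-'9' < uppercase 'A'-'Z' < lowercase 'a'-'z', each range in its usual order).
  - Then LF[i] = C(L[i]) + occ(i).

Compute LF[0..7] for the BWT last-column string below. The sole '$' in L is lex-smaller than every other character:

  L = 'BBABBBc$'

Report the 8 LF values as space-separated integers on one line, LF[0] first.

Answer: 2 3 1 4 5 6 7 0

Derivation:
Char counts: '$':1, 'A':1, 'B':5, 'c':1
C (first-col start): C('$')=0, C('A')=1, C('B')=2, C('c')=7
L[0]='B': occ=0, LF[0]=C('B')+0=2+0=2
L[1]='B': occ=1, LF[1]=C('B')+1=2+1=3
L[2]='A': occ=0, LF[2]=C('A')+0=1+0=1
L[3]='B': occ=2, LF[3]=C('B')+2=2+2=4
L[4]='B': occ=3, LF[4]=C('B')+3=2+3=5
L[5]='B': occ=4, LF[5]=C('B')+4=2+4=6
L[6]='c': occ=0, LF[6]=C('c')+0=7+0=7
L[7]='$': occ=0, LF[7]=C('$')+0=0+0=0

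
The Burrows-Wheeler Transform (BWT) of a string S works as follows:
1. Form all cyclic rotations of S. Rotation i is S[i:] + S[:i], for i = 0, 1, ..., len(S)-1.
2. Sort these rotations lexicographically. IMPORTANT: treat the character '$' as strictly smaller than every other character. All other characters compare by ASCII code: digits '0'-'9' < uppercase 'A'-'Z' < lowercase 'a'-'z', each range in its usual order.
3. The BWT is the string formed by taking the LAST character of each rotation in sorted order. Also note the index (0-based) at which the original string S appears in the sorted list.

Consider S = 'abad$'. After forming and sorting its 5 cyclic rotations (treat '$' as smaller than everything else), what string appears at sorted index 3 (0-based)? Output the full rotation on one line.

Answer: bad$a

Derivation:
All 5 rotations (rotation i = S[i:]+S[:i]):
  rot[0] = abad$
  rot[1] = bad$a
  rot[2] = ad$ab
  rot[3] = d$aba
  rot[4] = $abad
Sorted (with $ < everything):
  sorted[0] = $abad
  sorted[1] = abad$
  sorted[2] = ad$ab
  sorted[3] = bad$a
  sorted[4] = d$aba
sorted[3] = bad$a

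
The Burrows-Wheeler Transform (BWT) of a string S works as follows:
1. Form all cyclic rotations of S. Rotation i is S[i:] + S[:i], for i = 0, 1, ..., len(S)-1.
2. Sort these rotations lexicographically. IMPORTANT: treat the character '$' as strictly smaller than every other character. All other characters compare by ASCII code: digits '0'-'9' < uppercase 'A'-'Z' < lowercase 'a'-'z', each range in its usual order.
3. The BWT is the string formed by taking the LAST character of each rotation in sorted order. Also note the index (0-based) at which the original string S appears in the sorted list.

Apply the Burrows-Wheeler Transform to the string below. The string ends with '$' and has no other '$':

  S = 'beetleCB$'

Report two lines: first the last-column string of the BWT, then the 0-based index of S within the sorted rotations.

All 9 rotations (rotation i = S[i:]+S[:i]):
  rot[0] = beetleCB$
  rot[1] = eetleCB$b
  rot[2] = etleCB$be
  rot[3] = tleCB$bee
  rot[4] = leCB$beet
  rot[5] = eCB$beetl
  rot[6] = CB$beetle
  rot[7] = B$beetleC
  rot[8] = $beetleCB
Sorted (with $ < everything):
  sorted[0] = $beetleCB  (last char: 'B')
  sorted[1] = B$beetleC  (last char: 'C')
  sorted[2] = CB$beetle  (last char: 'e')
  sorted[3] = beetleCB$  (last char: '$')
  sorted[4] = eCB$beetl  (last char: 'l')
  sorted[5] = eetleCB$b  (last char: 'b')
  sorted[6] = etleCB$be  (last char: 'e')
  sorted[7] = leCB$beet  (last char: 't')
  sorted[8] = tleCB$bee  (last char: 'e')
Last column: BCe$lbete
Original string S is at sorted index 3

Answer: BCe$lbete
3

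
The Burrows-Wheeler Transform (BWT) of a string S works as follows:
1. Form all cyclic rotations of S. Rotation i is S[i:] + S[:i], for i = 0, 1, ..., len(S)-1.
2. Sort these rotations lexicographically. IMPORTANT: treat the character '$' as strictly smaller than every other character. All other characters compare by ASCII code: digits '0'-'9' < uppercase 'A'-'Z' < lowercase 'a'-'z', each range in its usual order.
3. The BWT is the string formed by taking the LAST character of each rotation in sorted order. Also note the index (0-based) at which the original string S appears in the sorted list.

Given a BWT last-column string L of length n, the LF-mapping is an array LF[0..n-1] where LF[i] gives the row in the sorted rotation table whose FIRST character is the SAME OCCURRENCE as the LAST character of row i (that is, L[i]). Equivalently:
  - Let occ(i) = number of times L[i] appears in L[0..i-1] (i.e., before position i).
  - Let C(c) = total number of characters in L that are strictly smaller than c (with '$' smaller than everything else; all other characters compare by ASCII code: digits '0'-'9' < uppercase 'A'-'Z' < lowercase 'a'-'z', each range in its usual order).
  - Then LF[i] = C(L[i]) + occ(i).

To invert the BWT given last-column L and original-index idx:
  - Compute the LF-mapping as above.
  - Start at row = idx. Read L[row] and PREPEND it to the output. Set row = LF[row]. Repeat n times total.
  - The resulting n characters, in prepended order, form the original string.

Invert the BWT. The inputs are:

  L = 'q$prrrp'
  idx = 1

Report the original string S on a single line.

Answer: pprrrq$

Derivation:
LF mapping: 3 0 1 4 5 6 2
Walk LF starting at row 1, prepending L[row]:
  step 1: row=1, L[1]='$', prepend. Next row=LF[1]=0
  step 2: row=0, L[0]='q', prepend. Next row=LF[0]=3
  step 3: row=3, L[3]='r', prepend. Next row=LF[3]=4
  step 4: row=4, L[4]='r', prepend. Next row=LF[4]=5
  step 5: row=5, L[5]='r', prepend. Next row=LF[5]=6
  step 6: row=6, L[6]='p', prepend. Next row=LF[6]=2
  step 7: row=2, L[2]='p', prepend. Next row=LF[2]=1
Reversed output: pprrrq$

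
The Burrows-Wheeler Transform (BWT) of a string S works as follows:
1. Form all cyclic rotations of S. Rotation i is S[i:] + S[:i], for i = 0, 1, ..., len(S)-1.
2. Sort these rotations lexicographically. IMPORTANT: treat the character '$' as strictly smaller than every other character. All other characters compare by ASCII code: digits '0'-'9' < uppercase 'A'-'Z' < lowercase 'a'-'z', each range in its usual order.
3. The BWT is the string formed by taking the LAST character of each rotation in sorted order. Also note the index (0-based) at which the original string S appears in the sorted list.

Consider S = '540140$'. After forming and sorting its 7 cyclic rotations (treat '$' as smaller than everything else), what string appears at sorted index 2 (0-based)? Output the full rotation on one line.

All 7 rotations (rotation i = S[i:]+S[:i]):
  rot[0] = 540140$
  rot[1] = 40140$5
  rot[2] = 0140$54
  rot[3] = 140$540
  rot[4] = 40$5401
  rot[5] = 0$54014
  rot[6] = $540140
Sorted (with $ < everything):
  sorted[0] = $540140
  sorted[1] = 0$54014
  sorted[2] = 0140$54
  sorted[3] = 140$540
  sorted[4] = 40$5401
  sorted[5] = 40140$5
  sorted[6] = 540140$
sorted[2] = 0140$54

Answer: 0140$54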